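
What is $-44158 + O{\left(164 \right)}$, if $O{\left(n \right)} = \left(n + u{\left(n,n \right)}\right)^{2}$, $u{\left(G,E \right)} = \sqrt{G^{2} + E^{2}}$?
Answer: $36530 + 53792 \sqrt{2} \approx 1.126 \cdot 10^{5}$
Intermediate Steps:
$u{\left(G,E \right)} = \sqrt{E^{2} + G^{2}}$
$O{\left(n \right)} = \left(n + \sqrt{2} \sqrt{n^{2}}\right)^{2}$ ($O{\left(n \right)} = \left(n + \sqrt{n^{2} + n^{2}}\right)^{2} = \left(n + \sqrt{2 n^{2}}\right)^{2} = \left(n + \sqrt{2} \sqrt{n^{2}}\right)^{2}$)
$-44158 + O{\left(164 \right)} = -44158 + \left(164 + \sqrt{2} \sqrt{164^{2}}\right)^{2} = -44158 + \left(164 + \sqrt{2} \sqrt{26896}\right)^{2} = -44158 + \left(164 + \sqrt{2} \cdot 164\right)^{2} = -44158 + \left(164 + 164 \sqrt{2}\right)^{2}$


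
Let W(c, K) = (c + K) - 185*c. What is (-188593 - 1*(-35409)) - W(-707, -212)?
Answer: -283060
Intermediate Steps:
W(c, K) = K - 184*c (W(c, K) = (K + c) - 185*c = K - 184*c)
(-188593 - 1*(-35409)) - W(-707, -212) = (-188593 - 1*(-35409)) - (-212 - 184*(-707)) = (-188593 + 35409) - (-212 + 130088) = -153184 - 1*129876 = -153184 - 129876 = -283060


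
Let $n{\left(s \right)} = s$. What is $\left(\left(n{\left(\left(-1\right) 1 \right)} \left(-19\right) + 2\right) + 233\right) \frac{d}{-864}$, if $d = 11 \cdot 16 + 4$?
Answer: $- \frac{635}{12} \approx -52.917$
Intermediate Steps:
$d = 180$ ($d = 176 + 4 = 180$)
$\left(\left(n{\left(\left(-1\right) 1 \right)} \left(-19\right) + 2\right) + 233\right) \frac{d}{-864} = \left(\left(\left(-1\right) 1 \left(-19\right) + 2\right) + 233\right) \frac{180}{-864} = \left(\left(\left(-1\right) \left(-19\right) + 2\right) + 233\right) 180 \left(- \frac{1}{864}\right) = \left(\left(19 + 2\right) + 233\right) \left(- \frac{5}{24}\right) = \left(21 + 233\right) \left(- \frac{5}{24}\right) = 254 \left(- \frac{5}{24}\right) = - \frac{635}{12}$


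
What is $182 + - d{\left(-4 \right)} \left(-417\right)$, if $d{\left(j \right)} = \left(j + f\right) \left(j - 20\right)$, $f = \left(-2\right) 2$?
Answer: $80246$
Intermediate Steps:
$f = -4$
$d{\left(j \right)} = \left(-20 + j\right) \left(-4 + j\right)$ ($d{\left(j \right)} = \left(j - 4\right) \left(j - 20\right) = \left(-4 + j\right) \left(-20 + j\right) = \left(-20 + j\right) \left(-4 + j\right)$)
$182 + - d{\left(-4 \right)} \left(-417\right) = 182 + - (80 + \left(-4\right)^{2} - -96) \left(-417\right) = 182 + - (80 + 16 + 96) \left(-417\right) = 182 + \left(-1\right) 192 \left(-417\right) = 182 - -80064 = 182 + 80064 = 80246$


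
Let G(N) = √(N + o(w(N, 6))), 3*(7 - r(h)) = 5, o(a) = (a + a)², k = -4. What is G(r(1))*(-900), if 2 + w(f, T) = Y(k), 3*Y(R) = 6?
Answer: -1200*√3 ≈ -2078.5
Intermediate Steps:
Y(R) = 2 (Y(R) = (⅓)*6 = 2)
w(f, T) = 0 (w(f, T) = -2 + 2 = 0)
o(a) = 4*a² (o(a) = (2*a)² = 4*a²)
r(h) = 16/3 (r(h) = 7 - ⅓*5 = 7 - 5/3 = 16/3)
G(N) = √N (G(N) = √(N + 4*0²) = √(N + 4*0) = √(N + 0) = √N)
G(r(1))*(-900) = √(16/3)*(-900) = (4*√3/3)*(-900) = -1200*√3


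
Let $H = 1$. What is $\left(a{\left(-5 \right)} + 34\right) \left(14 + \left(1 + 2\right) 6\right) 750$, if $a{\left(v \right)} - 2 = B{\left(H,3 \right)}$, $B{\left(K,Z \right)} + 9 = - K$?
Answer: $624000$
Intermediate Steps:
$B{\left(K,Z \right)} = -9 - K$
$a{\left(v \right)} = -8$ ($a{\left(v \right)} = 2 - 10 = -8$)
$\left(a{\left(-5 \right)} + 34\right) \left(14 + \left(1 + 2\right) 6\right) 750 = \left(-8 + 34\right) \left(14 + \left(1 + 2\right) 6\right) 750 = 26 \left(14 + 3 \cdot 6\right) 750 = 26 \left(14 + 18\right) 750 = 26 \cdot 32 \cdot 750 = 832 \cdot 750 = 624000$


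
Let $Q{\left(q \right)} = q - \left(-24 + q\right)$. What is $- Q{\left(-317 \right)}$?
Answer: $-24$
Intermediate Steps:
$Q{\left(q \right)} = 24$
$- Q{\left(-317 \right)} = \left(-1\right) 24 = -24$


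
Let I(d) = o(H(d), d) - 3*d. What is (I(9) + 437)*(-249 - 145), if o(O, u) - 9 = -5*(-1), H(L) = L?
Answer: -167056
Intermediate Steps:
o(O, u) = 14 (o(O, u) = 9 - 5*(-1) = 9 + 5 = 14)
I(d) = 14 - 3*d
(I(9) + 437)*(-249 - 145) = ((14 - 3*9) + 437)*(-249 - 145) = ((14 - 27) + 437)*(-394) = (-13 + 437)*(-394) = 424*(-394) = -167056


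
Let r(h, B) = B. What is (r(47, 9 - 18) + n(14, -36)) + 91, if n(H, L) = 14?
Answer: 96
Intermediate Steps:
(r(47, 9 - 18) + n(14, -36)) + 91 = ((9 - 18) + 14) + 91 = (-9 + 14) + 91 = 5 + 91 = 96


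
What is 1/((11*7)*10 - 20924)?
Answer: -1/20154 ≈ -4.9618e-5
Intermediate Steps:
1/((11*7)*10 - 20924) = 1/(77*10 - 20924) = 1/(770 - 20924) = 1/(-20154) = -1/20154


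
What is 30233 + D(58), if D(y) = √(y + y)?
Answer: 30233 + 2*√29 ≈ 30244.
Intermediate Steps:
D(y) = √2*√y (D(y) = √(2*y) = √2*√y)
30233 + D(58) = 30233 + √2*√58 = 30233 + 2*√29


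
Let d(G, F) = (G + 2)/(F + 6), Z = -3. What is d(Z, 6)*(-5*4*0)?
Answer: 0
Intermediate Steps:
d(G, F) = (2 + G)/(6 + F)
d(Z, 6)*(-5*4*0) = ((2 - 3)/(6 + 6))*(-5*4*0) = (-1/12)*(-20*0) = ((1/12)*(-1))*0 = -1/12*0 = 0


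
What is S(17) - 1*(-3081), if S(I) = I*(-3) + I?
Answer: 3047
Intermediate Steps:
S(I) = -2*I (S(I) = -3*I + I = -2*I)
S(17) - 1*(-3081) = -2*17 - 1*(-3081) = -34 + 3081 = 3047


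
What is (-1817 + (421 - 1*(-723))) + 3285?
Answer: 2612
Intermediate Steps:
(-1817 + (421 - 1*(-723))) + 3285 = (-1817 + (421 + 723)) + 3285 = (-1817 + 1144) + 3285 = -673 + 3285 = 2612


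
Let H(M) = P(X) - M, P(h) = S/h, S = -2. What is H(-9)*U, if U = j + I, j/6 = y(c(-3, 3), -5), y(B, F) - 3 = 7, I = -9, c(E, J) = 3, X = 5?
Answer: 2193/5 ≈ 438.60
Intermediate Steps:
y(B, F) = 10 (y(B, F) = 3 + 7 = 10)
j = 60 (j = 6*10 = 60)
U = 51 (U = 60 - 9 = 51)
P(h) = -2/h
H(M) = -⅖ - M (H(M) = -2/5 - M = -2*⅕ - M = -⅖ - M)
H(-9)*U = (-⅖ - 1*(-9))*51 = (-⅖ + 9)*51 = (43/5)*51 = 2193/5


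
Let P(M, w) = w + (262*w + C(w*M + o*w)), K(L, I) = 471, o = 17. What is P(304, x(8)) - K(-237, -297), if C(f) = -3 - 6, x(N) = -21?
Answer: -6003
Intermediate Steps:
C(f) = -9
P(M, w) = -9 + 263*w (P(M, w) = w + (262*w - 9) = w + (-9 + 262*w) = -9 + 263*w)
P(304, x(8)) - K(-237, -297) = (-9 + 263*(-21)) - 1*471 = (-9 - 5523) - 471 = -5532 - 471 = -6003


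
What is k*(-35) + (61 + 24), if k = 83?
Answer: -2820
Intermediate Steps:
k*(-35) + (61 + 24) = 83*(-35) + (61 + 24) = -2905 + 85 = -2820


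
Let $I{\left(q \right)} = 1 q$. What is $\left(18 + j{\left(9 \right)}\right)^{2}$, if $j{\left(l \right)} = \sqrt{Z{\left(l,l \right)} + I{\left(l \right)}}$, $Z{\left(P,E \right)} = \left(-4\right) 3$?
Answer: $\left(18 + i \sqrt{3}\right)^{2} \approx 321.0 + 62.354 i$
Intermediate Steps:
$Z{\left(P,E \right)} = -12$
$I{\left(q \right)} = q$
$j{\left(l \right)} = \sqrt{-12 + l}$
$\left(18 + j{\left(9 \right)}\right)^{2} = \left(18 + \sqrt{-12 + 9}\right)^{2} = \left(18 + \sqrt{-3}\right)^{2} = \left(18 + i \sqrt{3}\right)^{2}$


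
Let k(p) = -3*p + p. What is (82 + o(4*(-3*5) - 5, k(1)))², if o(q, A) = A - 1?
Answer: 6241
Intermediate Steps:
k(p) = -2*p
o(q, A) = -1 + A
(82 + o(4*(-3*5) - 5, k(1)))² = (82 + (-1 - 2*1))² = (82 + (-1 - 2))² = (82 - 3)² = 79² = 6241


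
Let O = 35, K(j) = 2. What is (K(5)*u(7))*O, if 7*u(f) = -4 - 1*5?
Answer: -90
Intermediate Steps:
u(f) = -9/7 (u(f) = (-4 - 1*5)/7 = (-4 - 5)/7 = (⅐)*(-9) = -9/7)
(K(5)*u(7))*O = (2*(-9/7))*35 = -18/7*35 = -90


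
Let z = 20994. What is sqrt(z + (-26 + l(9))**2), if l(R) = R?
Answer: sqrt(21283) ≈ 145.89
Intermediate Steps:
sqrt(z + (-26 + l(9))**2) = sqrt(20994 + (-26 + 9)**2) = sqrt(20994 + (-17)**2) = sqrt(20994 + 289) = sqrt(21283)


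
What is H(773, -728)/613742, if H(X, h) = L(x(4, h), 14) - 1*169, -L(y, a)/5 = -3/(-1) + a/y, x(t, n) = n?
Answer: -9563/31914584 ≈ -0.00029964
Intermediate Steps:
L(y, a) = -15 - 5*a/y (L(y, a) = -5*(-3/(-1) + a/y) = -5*(-3*(-1) + a/y) = -5*(3 + a/y) = -15 - 5*a/y)
H(X, h) = -184 - 70/h (H(X, h) = (-15 - 5*14/h) - 1*169 = (-15 - 70/h) - 169 = -184 - 70/h)
H(773, -728)/613742 = (-184 - 70/(-728))/613742 = (-184 - 70*(-1/728))*(1/613742) = (-184 + 5/52)*(1/613742) = -9563/52*1/613742 = -9563/31914584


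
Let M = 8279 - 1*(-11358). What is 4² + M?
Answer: 19653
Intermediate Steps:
M = 19637 (M = 8279 + 11358 = 19637)
4² + M = 4² + 19637 = 16 + 19637 = 19653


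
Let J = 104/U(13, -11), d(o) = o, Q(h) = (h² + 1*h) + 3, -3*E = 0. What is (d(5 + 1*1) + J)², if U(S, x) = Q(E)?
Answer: 14884/9 ≈ 1653.8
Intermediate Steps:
E = 0 (E = -⅓*0 = 0)
Q(h) = 3 + h + h² (Q(h) = (h² + h) + 3 = (h + h²) + 3 = 3 + h + h²)
U(S, x) = 3 (U(S, x) = 3 + 0 + 0² = 3 + 0 + 0 = 3)
J = 104/3 ≈ 34.667
(d(5 + 1*1) + J)² = ((5 + 1*1) + 104/3)² = ((5 + 1) + 104/3)² = (6 + 104/3)² = (122/3)² = 14884/9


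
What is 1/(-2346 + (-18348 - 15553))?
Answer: -1/36247 ≈ -2.7588e-5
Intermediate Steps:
1/(-2346 + (-18348 - 15553)) = 1/(-2346 - 33901) = 1/(-36247) = -1/36247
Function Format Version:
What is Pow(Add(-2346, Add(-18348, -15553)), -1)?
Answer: Rational(-1, 36247) ≈ -2.7588e-5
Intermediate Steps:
Pow(Add(-2346, Add(-18348, -15553)), -1) = Pow(Add(-2346, -33901), -1) = Pow(-36247, -1) = Rational(-1, 36247)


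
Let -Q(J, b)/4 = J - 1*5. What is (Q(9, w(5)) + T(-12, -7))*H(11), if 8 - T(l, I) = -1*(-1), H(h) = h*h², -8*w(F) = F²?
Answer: -11979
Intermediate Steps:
w(F) = -F²/8
H(h) = h³
Q(J, b) = 20 - 4*J (Q(J, b) = -4*(J - 1*5) = -4*(J - 5) = -4*(-5 + J) = 20 - 4*J)
T(l, I) = 7 (T(l, I) = 8 - (-1)*(-1) = 8 - 1*1 = 8 - 1 = 7)
(Q(9, w(5)) + T(-12, -7))*H(11) = ((20 - 4*9) + 7)*11³ = ((20 - 36) + 7)*1331 = (-16 + 7)*1331 = -9*1331 = -11979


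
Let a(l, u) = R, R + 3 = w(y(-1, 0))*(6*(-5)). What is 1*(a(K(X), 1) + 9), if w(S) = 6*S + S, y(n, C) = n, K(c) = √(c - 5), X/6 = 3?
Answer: 216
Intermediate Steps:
X = 18 (X = 6*3 = 18)
K(c) = √(-5 + c)
w(S) = 7*S
R = 207 (R = -3 + (7*(-1))*(6*(-5)) = -3 - 7*(-30) = -3 + 210 = 207)
a(l, u) = 207
1*(a(K(X), 1) + 9) = 1*(207 + 9) = 1*216 = 216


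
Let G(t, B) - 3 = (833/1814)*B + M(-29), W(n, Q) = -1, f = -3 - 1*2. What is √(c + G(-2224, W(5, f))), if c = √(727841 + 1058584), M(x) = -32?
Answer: √(-96938346 + 16452980*√71457)/1814 ≈ 36.154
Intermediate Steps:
f = -5 (f = -3 - 2 = -5)
G(t, B) = -29 + 833*B/1814 (G(t, B) = 3 + ((833/1814)*B - 32) = 3 + ((833*(1/1814))*B - 32) = 3 + (833*B/1814 - 32) = 3 + (-32 + 833*B/1814) = -29 + 833*B/1814)
c = 5*√71457 (c = √1786425 = 5*√71457 ≈ 1336.6)
√(c + G(-2224, W(5, f))) = √(5*√71457 + (-29 + (833/1814)*(-1))) = √(5*√71457 + (-29 - 833/1814)) = √(5*√71457 - 53439/1814) = √(-53439/1814 + 5*√71457)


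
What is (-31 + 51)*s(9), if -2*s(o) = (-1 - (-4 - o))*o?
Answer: -1080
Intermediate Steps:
s(o) = -o*(3 + o)/2 (s(o) = -(-1 - (-4 - o))*o/2 = -(-1 + (4 + o))*o/2 = -(3 + o)*o/2 = -o*(3 + o)/2)
(-31 + 51)*s(9) = (-31 + 51)*(-½*9*(3 + 9)) = 20*(-½*9*12) = 20*(-54) = -1080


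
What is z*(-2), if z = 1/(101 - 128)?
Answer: 2/27 ≈ 0.074074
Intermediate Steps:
z = -1/27 (z = 1/(-27) = -1/27 ≈ -0.037037)
z*(-2) = -1/27*(-2) = 2/27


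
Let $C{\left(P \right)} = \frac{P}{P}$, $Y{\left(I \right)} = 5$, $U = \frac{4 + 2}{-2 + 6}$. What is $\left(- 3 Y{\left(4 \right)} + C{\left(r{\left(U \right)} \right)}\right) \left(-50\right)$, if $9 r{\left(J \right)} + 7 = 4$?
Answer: $700$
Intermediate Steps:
$U = \frac{3}{2}$ ($U = \frac{6}{4} = 6 \cdot \frac{1}{4} = \frac{3}{2} \approx 1.5$)
$r{\left(J \right)} = - \frac{1}{3}$ ($r{\left(J \right)} = - \frac{7}{9} + \frac{1}{9} \cdot 4 = - \frac{7}{9} + \frac{4}{9} = - \frac{1}{3}$)
$C{\left(P \right)} = 1$
$\left(- 3 Y{\left(4 \right)} + C{\left(r{\left(U \right)} \right)}\right) \left(-50\right) = \left(\left(-3\right) 5 + 1\right) \left(-50\right) = \left(-15 + 1\right) \left(-50\right) = \left(-14\right) \left(-50\right) = 700$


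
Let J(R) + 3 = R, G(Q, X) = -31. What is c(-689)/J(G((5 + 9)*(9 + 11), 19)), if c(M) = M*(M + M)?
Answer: -474721/17 ≈ -27925.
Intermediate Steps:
J(R) = -3 + R
c(M) = 2*M² (c(M) = M*(2*M) = 2*M²)
c(-689)/J(G((5 + 9)*(9 + 11), 19)) = (2*(-689)²)/(-3 - 31) = (2*474721)/(-34) = 949442*(-1/34) = -474721/17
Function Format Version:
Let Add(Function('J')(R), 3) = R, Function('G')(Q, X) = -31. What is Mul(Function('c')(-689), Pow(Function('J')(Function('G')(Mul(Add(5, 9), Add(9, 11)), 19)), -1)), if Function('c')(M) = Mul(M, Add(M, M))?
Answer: Rational(-474721, 17) ≈ -27925.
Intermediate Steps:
Function('J')(R) = Add(-3, R)
Function('c')(M) = Mul(2, Pow(M, 2)) (Function('c')(M) = Mul(M, Mul(2, M)) = Mul(2, Pow(M, 2)))
Mul(Function('c')(-689), Pow(Function('J')(Function('G')(Mul(Add(5, 9), Add(9, 11)), 19)), -1)) = Mul(Mul(2, Pow(-689, 2)), Pow(Add(-3, -31), -1)) = Mul(Mul(2, 474721), Pow(-34, -1)) = Mul(949442, Rational(-1, 34)) = Rational(-474721, 17)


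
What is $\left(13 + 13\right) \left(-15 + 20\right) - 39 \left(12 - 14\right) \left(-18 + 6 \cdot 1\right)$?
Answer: $-806$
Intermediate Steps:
$\left(13 + 13\right) \left(-15 + 20\right) - 39 \left(12 - 14\right) \left(-18 + 6 \cdot 1\right) = 26 \cdot 5 - 39 \left(- 2 \left(-18 + 6\right)\right) = 130 - 39 \left(\left(-2\right) \left(-12\right)\right) = 130 - 936 = -806$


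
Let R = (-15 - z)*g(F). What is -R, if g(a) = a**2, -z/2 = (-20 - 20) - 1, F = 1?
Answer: 97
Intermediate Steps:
z = 82 (z = -2*((-20 - 20) - 1) = -2*(-40 - 1) = -2*(-41) = 82)
R = -97 (R = (-15 - 1*82)*1**2 = (-15 - 82)*1 = -97*1 = -97)
-R = -1*(-97) = 97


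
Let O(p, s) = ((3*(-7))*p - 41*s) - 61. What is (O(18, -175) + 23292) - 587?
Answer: 29441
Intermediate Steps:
O(p, s) = -61 - 41*s - 21*p (O(p, s) = (-21*p - 41*s) - 61 = (-41*s - 21*p) - 61 = -61 - 41*s - 21*p)
(O(18, -175) + 23292) - 587 = ((-61 - 41*(-175) - 21*18) + 23292) - 587 = ((-61 + 7175 - 378) + 23292) - 587 = (6736 + 23292) - 587 = 30028 - 587 = 29441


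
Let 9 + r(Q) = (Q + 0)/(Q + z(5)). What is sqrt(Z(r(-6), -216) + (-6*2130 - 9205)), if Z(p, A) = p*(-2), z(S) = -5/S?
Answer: I*sqrt(1076467)/7 ≈ 148.22*I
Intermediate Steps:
r(Q) = -9 + Q/(-1 + Q) (r(Q) = -9 + (Q + 0)/(Q - 5/5) = -9 + Q/(Q - 5*1/5) = -9 + Q/(Q - 1) = -9 + Q/(-1 + Q))
Z(p, A) = -2*p
sqrt(Z(r(-6), -216) + (-6*2130 - 9205)) = sqrt(-2*(9 - 8*(-6))/(-1 - 6) + (-6*2130 - 9205)) = sqrt(-2*(9 + 48)/(-7) + (-12780 - 9205)) = sqrt(-(-2)*57/7 - 21985) = sqrt(-2*(-57/7) - 21985) = sqrt(114/7 - 21985) = sqrt(-153781/7) = I*sqrt(1076467)/7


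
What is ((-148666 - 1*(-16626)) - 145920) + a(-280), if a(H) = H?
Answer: -278240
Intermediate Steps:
((-148666 - 1*(-16626)) - 145920) + a(-280) = ((-148666 - 1*(-16626)) - 145920) - 280 = ((-148666 + 16626) - 145920) - 280 = (-132040 - 145920) - 280 = -277960 - 280 = -278240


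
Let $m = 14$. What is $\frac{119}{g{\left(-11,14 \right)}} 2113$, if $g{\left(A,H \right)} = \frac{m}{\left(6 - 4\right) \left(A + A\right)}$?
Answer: $-790262$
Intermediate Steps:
$g{\left(A,H \right)} = \frac{7}{2 A}$ ($g{\left(A,H \right)} = \frac{14}{\left(6 - 4\right) \left(A + A\right)} = \frac{14}{2 \cdot 2 A} = \frac{14}{4 A} = 14 \frac{1}{4 A} = \frac{7}{2 A}$)
$\frac{119}{g{\left(-11,14 \right)}} 2113 = \frac{119}{\frac{7}{2} \frac{1}{-11}} \cdot 2113 = \frac{119}{\frac{7}{2} \left(- \frac{1}{11}\right)} 2113 = \frac{119}{- \frac{7}{22}} \cdot 2113 = 119 \left(- \frac{22}{7}\right) 2113 = \left(-374\right) 2113 = -790262$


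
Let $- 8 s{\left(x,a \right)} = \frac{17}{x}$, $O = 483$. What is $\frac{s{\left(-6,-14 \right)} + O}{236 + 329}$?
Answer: $\frac{23201}{27120} \approx 0.85549$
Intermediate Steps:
$s{\left(x,a \right)} = - \frac{17}{8 x}$ ($s{\left(x,a \right)} = - \frac{17 \frac{1}{x}}{8} = - \frac{17}{8 x}$)
$\frac{s{\left(-6,-14 \right)} + O}{236 + 329} = \frac{- \frac{17}{8 \left(-6\right)} + 483}{236 + 329} = \frac{\left(- \frac{17}{8}\right) \left(- \frac{1}{6}\right) + 483}{565} = \left(\frac{17}{48} + 483\right) \frac{1}{565} = \frac{23201}{48} \cdot \frac{1}{565} = \frac{23201}{27120}$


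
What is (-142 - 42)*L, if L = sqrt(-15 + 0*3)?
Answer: -184*I*sqrt(15) ≈ -712.63*I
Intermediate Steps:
L = I*sqrt(15) (L = sqrt(-15 + 0) = sqrt(-15) = I*sqrt(15) ≈ 3.873*I)
(-142 - 42)*L = (-142 - 42)*(I*sqrt(15)) = -184*I*sqrt(15)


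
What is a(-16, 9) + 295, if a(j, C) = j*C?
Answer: 151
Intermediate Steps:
a(j, C) = C*j
a(-16, 9) + 295 = 9*(-16) + 295 = -144 + 295 = 151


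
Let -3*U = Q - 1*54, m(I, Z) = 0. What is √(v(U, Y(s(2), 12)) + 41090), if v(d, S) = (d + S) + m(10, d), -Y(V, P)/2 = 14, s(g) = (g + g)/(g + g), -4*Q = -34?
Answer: √1478778/6 ≈ 202.68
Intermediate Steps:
Q = 17/2 (Q = -¼*(-34) = 17/2 ≈ 8.5000)
s(g) = 1 (s(g) = (2*g)/((2*g)) = (2*g)*(1/(2*g)) = 1)
Y(V, P) = -28 (Y(V, P) = -2*14 = -28)
U = 91/6 (U = -(17/2 - 1*54)/3 = -(17/2 - 54)/3 = -⅓*(-91/2) = 91/6 ≈ 15.167)
v(d, S) = S + d (v(d, S) = (d + S) + 0 = (S + d) + 0 = S + d)
√(v(U, Y(s(2), 12)) + 41090) = √((-28 + 91/6) + 41090) = √(-77/6 + 41090) = √(246463/6) = √1478778/6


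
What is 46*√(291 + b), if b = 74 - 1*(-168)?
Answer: 46*√533 ≈ 1062.0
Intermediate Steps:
b = 242 (b = 74 + 168 = 242)
46*√(291 + b) = 46*√(291 + 242) = 46*√533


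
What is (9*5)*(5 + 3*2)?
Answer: 495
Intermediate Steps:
(9*5)*(5 + 3*2) = 45*(5 + 6) = 45*11 = 495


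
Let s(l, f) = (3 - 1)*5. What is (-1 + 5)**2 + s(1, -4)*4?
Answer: 56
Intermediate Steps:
s(l, f) = 10 (s(l, f) = 2*5 = 10)
(-1 + 5)**2 + s(1, -4)*4 = (-1 + 5)**2 + 10*4 = 4**2 + 40 = 16 + 40 = 56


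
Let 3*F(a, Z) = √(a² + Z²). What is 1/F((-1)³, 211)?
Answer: 3*√44522/44522 ≈ 0.014218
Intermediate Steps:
F(a, Z) = √(Z² + a²)/3 (F(a, Z) = √(a² + Z²)/3 = √(Z² + a²)/3)
1/F((-1)³, 211) = 1/(√(211² + ((-1)³)²)/3) = 1/(√(44521 + (-1)²)/3) = 1/(√(44521 + 1)/3) = 1/(√44522/3) = 3*√44522/44522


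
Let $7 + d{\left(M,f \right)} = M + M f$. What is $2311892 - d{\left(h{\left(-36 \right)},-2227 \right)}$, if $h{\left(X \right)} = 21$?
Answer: $2358645$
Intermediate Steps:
$d{\left(M,f \right)} = -7 + M + M f$ ($d{\left(M,f \right)} = -7 + \left(M + M f\right) = -7 + M + M f$)
$2311892 - d{\left(h{\left(-36 \right)},-2227 \right)} = 2311892 - \left(-7 + 21 + 21 \left(-2227\right)\right) = 2311892 - \left(-7 + 21 - 46767\right) = 2311892 - -46753 = 2311892 + 46753 = 2358645$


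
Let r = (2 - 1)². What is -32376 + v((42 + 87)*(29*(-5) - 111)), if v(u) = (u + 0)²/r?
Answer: 1090552200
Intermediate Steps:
r = 1 (r = 1² = 1)
v(u) = u² (v(u) = (u + 0)²/1 = u²*1 = u²)
-32376 + v((42 + 87)*(29*(-5) - 111)) = -32376 + ((42 + 87)*(29*(-5) - 111))² = -32376 + (129*(-145 - 111))² = -32376 + (129*(-256))² = -32376 + (-33024)² = -32376 + 1090584576 = 1090552200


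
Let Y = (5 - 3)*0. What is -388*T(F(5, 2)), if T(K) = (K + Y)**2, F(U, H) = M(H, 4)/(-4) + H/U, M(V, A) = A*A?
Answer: -125712/25 ≈ -5028.5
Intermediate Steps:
M(V, A) = A**2
Y = 0 (Y = 2*0 = 0)
F(U, H) = -4 + H/U (F(U, H) = 4**2/(-4) + H/U = 16*(-1/4) + H/U = -4 + H/U)
T(K) = K**2 (T(K) = (K + 0)**2 = K**2)
-388*T(F(5, 2)) = -388*(-4 + 2/5)**2 = -388*(-18/5)**2 = -388*324/25 = -125712/25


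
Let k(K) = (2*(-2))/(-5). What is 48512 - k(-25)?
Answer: 242556/5 ≈ 48511.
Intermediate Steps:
k(K) = ⅘ (k(K) = -4*(-⅕) = ⅘)
48512 - k(-25) = 48512 - 1*⅘ = 48512 - ⅘ = 242556/5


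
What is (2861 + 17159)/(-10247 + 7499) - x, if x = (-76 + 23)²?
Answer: -1934788/687 ≈ -2816.3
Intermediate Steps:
x = 2809 (x = (-53)² = 2809)
(2861 + 17159)/(-10247 + 7499) - x = (2861 + 17159)/(-10247 + 7499) - 1*2809 = 20020/(-2748) - 2809 = 20020*(-1/2748) - 2809 = -5005/687 - 2809 = -1934788/687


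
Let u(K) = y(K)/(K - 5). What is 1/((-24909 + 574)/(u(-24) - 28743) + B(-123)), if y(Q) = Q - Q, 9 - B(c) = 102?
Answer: -28743/2648764 ≈ -0.010851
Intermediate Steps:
B(c) = -93 (B(c) = 9 - 1*102 = 9 - 102 = -93)
y(Q) = 0
u(K) = 0 (u(K) = 0/(K - 5) = 0/(-5 + K) = 0)
1/((-24909 + 574)/(u(-24) - 28743) + B(-123)) = 1/((-24909 + 574)/(0 - 28743) - 93) = 1/(-24335/(-28743) - 93) = 1/(-24335*(-1/28743) - 93) = 1/(24335/28743 - 93) = 1/(-2648764/28743) = -28743/2648764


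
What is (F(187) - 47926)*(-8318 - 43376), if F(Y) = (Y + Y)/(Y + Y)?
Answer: 2477434950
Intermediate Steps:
F(Y) = 1 (F(Y) = (2*Y)/((2*Y)) = (2*Y)*(1/(2*Y)) = 1)
(F(187) - 47926)*(-8318 - 43376) = (1 - 47926)*(-8318 - 43376) = -47925*(-51694) = 2477434950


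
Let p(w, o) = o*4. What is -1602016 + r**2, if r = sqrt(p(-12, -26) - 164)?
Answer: -1602284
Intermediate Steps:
p(w, o) = 4*o
r = 2*I*sqrt(67) (r = sqrt(4*(-26) - 164) = sqrt(-104 - 164) = sqrt(-268) = 2*I*sqrt(67) ≈ 16.371*I)
-1602016 + r**2 = -1602016 + (2*I*sqrt(67))**2 = -1602016 - 268 = -1602284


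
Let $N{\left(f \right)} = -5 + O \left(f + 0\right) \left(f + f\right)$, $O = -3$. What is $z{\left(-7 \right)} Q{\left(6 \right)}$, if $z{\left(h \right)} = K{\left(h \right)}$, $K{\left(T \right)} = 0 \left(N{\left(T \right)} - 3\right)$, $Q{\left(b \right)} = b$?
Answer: $0$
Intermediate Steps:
$N{\left(f \right)} = -5 - 6 f^{2}$ ($N{\left(f \right)} = -5 - 3 \left(f + 0\right) \left(f + f\right) = -5 - 3 f 2 f = -5 - 3 \cdot 2 f^{2} = -5 - 6 f^{2}$)
$K{\left(T \right)} = 0$ ($K{\left(T \right)} = 0 \left(\left(-5 - 6 T^{2}\right) - 3\right) = 0 \left(-8 - 6 T^{2}\right) = 0$)
$z{\left(h \right)} = 0$
$z{\left(-7 \right)} Q{\left(6 \right)} = 0 \cdot 6 = 0$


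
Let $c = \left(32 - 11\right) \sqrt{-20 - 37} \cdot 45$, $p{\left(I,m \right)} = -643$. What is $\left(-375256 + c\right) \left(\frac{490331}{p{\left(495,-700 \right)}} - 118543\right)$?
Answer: $\frac{28787193650880}{643} - \frac{72494238600 i \sqrt{57}}{643} \approx 4.477 \cdot 10^{10} - 8.512 \cdot 10^{8} i$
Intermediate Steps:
$c = 945 i \sqrt{57}$ ($c = 21 \sqrt{-57} \cdot 45 = 21 i \sqrt{57} \cdot 45 = 945 i \sqrt{57} \approx 7134.6 i$)
$\left(-375256 + c\right) \left(\frac{490331}{p{\left(495,-700 \right)}} - 118543\right) = \left(-375256 + 945 i \sqrt{57}\right) \left(\frac{490331}{-643} - 118543\right) = \left(-375256 + 945 i \sqrt{57}\right) \left(490331 \left(- \frac{1}{643}\right) - 118543\right) = \left(-375256 + 945 i \sqrt{57}\right) \left(- \frac{490331}{643} - 118543\right) = \left(-375256 + 945 i \sqrt{57}\right) \left(- \frac{76713480}{643}\right) = \frac{28787193650880}{643} - \frac{72494238600 i \sqrt{57}}{643}$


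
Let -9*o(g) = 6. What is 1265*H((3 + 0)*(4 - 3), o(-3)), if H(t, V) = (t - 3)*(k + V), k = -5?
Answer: 0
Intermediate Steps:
o(g) = -⅔ (o(g) = -⅑*6 = -⅔)
H(t, V) = (-5 + V)*(-3 + t) (H(t, V) = (t - 3)*(-5 + V) = (-3 + t)*(-5 + V) = (-5 + V)*(-3 + t))
1265*H((3 + 0)*(4 - 3), o(-3)) = 1265*(15 - 5*(3 + 0)*(4 - 3) - 3*(-⅔) - 2*(3 + 0)*(4 - 3)/3) = 1265*(15 - 15 + 2 - 2) = 1265*0 = 0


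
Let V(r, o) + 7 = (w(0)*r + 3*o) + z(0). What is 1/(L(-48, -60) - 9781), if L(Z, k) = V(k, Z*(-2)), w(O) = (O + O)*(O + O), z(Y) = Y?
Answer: -1/9500 ≈ -0.00010526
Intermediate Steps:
w(O) = 4*O² (w(O) = (2*O)*(2*O) = 4*O²)
V(r, o) = -7 + 3*o (V(r, o) = -7 + (((4*0²)*r + 3*o) + 0) = -7 + (((4*0)*r + 3*o) + 0) = -7 + ((0*r + 3*o) + 0) = -7 + ((0 + 3*o) + 0) = -7 + (3*o + 0) = -7 + 3*o)
L(Z, k) = -7 - 6*Z (L(Z, k) = -7 + 3*(Z*(-2)) = -7 + 3*(-2*Z) = -7 - 6*Z)
1/(L(-48, -60) - 9781) = 1/((-7 - 6*(-48)) - 9781) = 1/((-7 + 288) - 9781) = 1/(281 - 9781) = 1/(-9500) = -1/9500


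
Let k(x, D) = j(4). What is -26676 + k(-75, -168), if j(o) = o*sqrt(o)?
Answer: -26668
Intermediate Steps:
j(o) = o**(3/2)
k(x, D) = 8 (k(x, D) = 4**(3/2) = 8)
-26676 + k(-75, -168) = -26676 + 8 = -26668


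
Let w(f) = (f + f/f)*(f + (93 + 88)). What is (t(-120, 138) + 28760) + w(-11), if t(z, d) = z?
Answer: 26940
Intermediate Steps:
w(f) = (1 + f)*(181 + f) (w(f) = (f + 1)*(f + 181) = (1 + f)*(181 + f))
(t(-120, 138) + 28760) + w(-11) = (-120 + 28760) + (181 + (-11)² + 182*(-11)) = 28640 + (181 + 121 - 2002) = 28640 - 1700 = 26940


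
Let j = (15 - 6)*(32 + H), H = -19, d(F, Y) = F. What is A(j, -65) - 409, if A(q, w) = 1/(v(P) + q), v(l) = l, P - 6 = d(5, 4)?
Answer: -52351/128 ≈ -408.99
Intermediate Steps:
P = 11 (P = 6 + 5 = 11)
j = 117 (j = (15 - 6)*(32 - 19) = 9*13 = 117)
A(q, w) = 1/(11 + q)
A(j, -65) - 409 = 1/(11 + 117) - 409 = 1/128 - 409 = -52351/128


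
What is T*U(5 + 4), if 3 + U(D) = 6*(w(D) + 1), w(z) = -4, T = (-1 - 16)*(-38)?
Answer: -13566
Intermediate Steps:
T = 646 (T = -17*(-38) = 646)
U(D) = -21 (U(D) = -3 + 6*(-4 + 1) = -3 + 6*(-3) = -3 - 18 = -21)
T*U(5 + 4) = 646*(-21) = -13566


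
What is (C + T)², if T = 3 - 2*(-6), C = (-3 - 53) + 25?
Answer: 256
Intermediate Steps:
C = -31 (C = -56 + 25 = -31)
T = 15 (T = 3 + 12 = 15)
(C + T)² = (-31 + 15)² = (-16)² = 256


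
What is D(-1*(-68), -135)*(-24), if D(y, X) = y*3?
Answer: -4896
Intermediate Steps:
D(y, X) = 3*y
D(-1*(-68), -135)*(-24) = (3*(-1*(-68)))*(-24) = (3*68)*(-24) = 204*(-24) = -4896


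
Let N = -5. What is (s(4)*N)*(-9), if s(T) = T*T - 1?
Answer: 675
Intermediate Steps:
s(T) = -1 + T² (s(T) = T² - 1 = -1 + T²)
(s(4)*N)*(-9) = ((-1 + 4²)*(-5))*(-9) = ((-1 + 16)*(-5))*(-9) = (15*(-5))*(-9) = -75*(-9) = 675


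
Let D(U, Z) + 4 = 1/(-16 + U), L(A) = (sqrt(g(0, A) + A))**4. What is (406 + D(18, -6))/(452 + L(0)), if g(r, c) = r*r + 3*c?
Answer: 805/904 ≈ 0.89049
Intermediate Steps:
g(r, c) = r**2 + 3*c
L(A) = 16*A**2 (L(A) = (sqrt((0**2 + 3*A) + A))**4 = (sqrt((0 + 3*A) + A))**4 = (sqrt(3*A + A))**4 = (sqrt(4*A))**4 = (2*sqrt(A))**4 = 16*A**2)
D(U, Z) = -4 + 1/(-16 + U)
(406 + D(18, -6))/(452 + L(0)) = (406 + (65 - 4*18)/(-16 + 18))/(452 + 16*0**2) = (406 + (65 - 72)/2)/(452 + 16*0) = (406 + (1/2)*(-7))/(452 + 0) = (406 - 7/2)/452 = (805/2)*(1/452) = 805/904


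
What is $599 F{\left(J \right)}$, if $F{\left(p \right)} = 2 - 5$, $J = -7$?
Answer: $-1797$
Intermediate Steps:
$F{\left(p \right)} = -3$
$599 F{\left(J \right)} = 599 \left(-3\right) = -1797$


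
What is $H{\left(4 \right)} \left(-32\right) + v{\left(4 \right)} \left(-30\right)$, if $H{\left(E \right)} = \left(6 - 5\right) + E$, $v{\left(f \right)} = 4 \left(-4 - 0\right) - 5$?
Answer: $470$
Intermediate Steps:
$v{\left(f \right)} = -21$ ($v{\left(f \right)} = 4 \left(-4 + 0\right) - 5 = 4 \left(-4\right) - 5 = -16 - 5 = -21$)
$H{\left(E \right)} = 1 + E$
$H{\left(4 \right)} \left(-32\right) + v{\left(4 \right)} \left(-30\right) = \left(1 + 4\right) \left(-32\right) - -630 = 5 \left(-32\right) + 630 = -160 + 630 = 470$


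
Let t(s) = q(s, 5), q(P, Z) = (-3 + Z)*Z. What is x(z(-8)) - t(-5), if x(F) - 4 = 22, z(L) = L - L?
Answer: 16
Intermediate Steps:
z(L) = 0
x(F) = 26 (x(F) = 4 + 22 = 26)
q(P, Z) = Z*(-3 + Z)
t(s) = 10 (t(s) = 5*(-3 + 5) = 5*2 = 10)
x(z(-8)) - t(-5) = 26 - 1*10 = 26 - 10 = 16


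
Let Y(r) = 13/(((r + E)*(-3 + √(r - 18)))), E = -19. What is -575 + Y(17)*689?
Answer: 15371/20 + 8957*I/20 ≈ 768.55 + 447.85*I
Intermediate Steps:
Y(r) = 13/((-19 + r)*(-3 + √(-18 + r))) (Y(r) = 13/(((r - 19)*(-3 + √(r - 18)))) = 13/(((-19 + r)*(-3 + √(-18 + r)))) = 13*(1/((-19 + r)*(-3 + √(-18 + r)))) = 13/((-19 + r)*(-3 + √(-18 + r))))
-575 + Y(17)*689 = -575 + (13/(57 - 19*√(-18 + 17) - 3*17 + 17*√(-18 + 17)))*689 = -575 + (13/(57 - 19*I - 51 + 17*√(-1)))*689 = -575 + (13/(57 - 19*I - 51 + 17*I))*689 = -575 + (13/(6 - 2*I))*689 = -575 + (13*((6 + 2*I)/40))*689 = -575 + (13*(6 + 2*I)/40)*689 = -575 + 8957*(6 + 2*I)/40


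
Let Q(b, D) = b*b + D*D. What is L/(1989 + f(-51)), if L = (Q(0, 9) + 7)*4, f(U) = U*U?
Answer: 176/2295 ≈ 0.076688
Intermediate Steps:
f(U) = U**2
Q(b, D) = D**2 + b**2 (Q(b, D) = b**2 + D**2 = D**2 + b**2)
L = 352 (L = ((9**2 + 0**2) + 7)*4 = ((81 + 0) + 7)*4 = (81 + 7)*4 = 88*4 = 352)
L/(1989 + f(-51)) = 352/(1989 + (-51)**2) = 352/(1989 + 2601) = 352/4590 = 352*(1/4590) = 176/2295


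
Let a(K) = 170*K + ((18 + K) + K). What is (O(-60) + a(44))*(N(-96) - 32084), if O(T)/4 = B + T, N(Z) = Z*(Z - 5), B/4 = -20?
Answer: -157298088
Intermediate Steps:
B = -80 (B = 4*(-20) = -80)
N(Z) = Z*(-5 + Z)
O(T) = -320 + 4*T (O(T) = 4*(-80 + T) = -320 + 4*T)
a(K) = 18 + 172*K (a(K) = 170*K + (18 + 2*K) = 18 + 172*K)
(O(-60) + a(44))*(N(-96) - 32084) = ((-320 + 4*(-60)) + (18 + 172*44))*(-96*(-5 - 96) - 32084) = ((-320 - 240) + (18 + 7568))*(-96*(-101) - 32084) = (-560 + 7586)*(9696 - 32084) = 7026*(-22388) = -157298088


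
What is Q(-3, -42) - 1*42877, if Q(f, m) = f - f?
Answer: -42877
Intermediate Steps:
Q(f, m) = 0
Q(-3, -42) - 1*42877 = 0 - 1*42877 = 0 - 42877 = -42877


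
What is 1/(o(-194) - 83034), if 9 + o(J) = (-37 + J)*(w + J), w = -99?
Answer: -1/15360 ≈ -6.5104e-5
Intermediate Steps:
o(J) = -9 + (-99 + J)*(-37 + J) (o(J) = -9 + (-37 + J)*(-99 + J) = -9 + (-99 + J)*(-37 + J))
1/(o(-194) - 83034) = 1/((3654 + (-194)² - 136*(-194)) - 83034) = 1/((3654 + 37636 + 26384) - 83034) = 1/(67674 - 83034) = 1/(-15360) = -1/15360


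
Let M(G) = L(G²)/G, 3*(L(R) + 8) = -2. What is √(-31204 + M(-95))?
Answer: I*√2534537490/285 ≈ 176.65*I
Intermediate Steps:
L(R) = -26/3 (L(R) = -8 + (⅓)*(-2) = -8 - ⅔ = -26/3)
M(G) = -26/(3*G)
√(-31204 + M(-95)) = √(-31204 - 26/3/(-95)) = √(-31204 - 26/3*(-1/95)) = √(-31204 + 26/285) = √(-8893114/285) = I*√2534537490/285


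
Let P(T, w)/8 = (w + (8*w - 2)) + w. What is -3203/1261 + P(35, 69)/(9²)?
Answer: 6681101/102141 ≈ 65.411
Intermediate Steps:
P(T, w) = -16 + 80*w (P(T, w) = 8*((w + (8*w - 2)) + w) = 8*((w + (-2 + 8*w)) + w) = 8*((-2 + 9*w) + w) = 8*(-2 + 10*w) = -16 + 80*w)
-3203/1261 + P(35, 69)/(9²) = -3203/1261 + (-16 + 80*69)/(9²) = -3203*1/1261 + (-16 + 5520)/81 = -3203/1261 + 5504*(1/81) = -3203/1261 + 5504/81 = 6681101/102141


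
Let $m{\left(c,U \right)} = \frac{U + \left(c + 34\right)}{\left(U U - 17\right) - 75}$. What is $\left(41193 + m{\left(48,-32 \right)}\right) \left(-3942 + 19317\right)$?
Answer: $\frac{295137931125}{466} \approx 6.3334 \cdot 10^{8}$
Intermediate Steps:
$m{\left(c,U \right)} = \frac{34 + U + c}{-92 + U^{2}}$ ($m{\left(c,U \right)} = \frac{U + \left(34 + c\right)}{\left(U^{2} - 17\right) - 75} = \frac{34 + U + c}{\left(-17 + U^{2}\right) - 75} = \frac{34 + U + c}{-92 + U^{2}}$)
$\left(41193 + m{\left(48,-32 \right)}\right) \left(-3942 + 19317\right) = \left(41193 + \frac{34 - 32 + 48}{-92 + \left(-32\right)^{2}}\right) \left(-3942 + 19317\right) = \left(41193 + \frac{1}{-92 + 1024} \cdot 50\right) 15375 = \left(41193 + \frac{1}{932} \cdot 50\right) 15375 = \left(41193 + \frac{25}{466}\right) 15375 = \frac{19195963}{466} \cdot 15375 = \frac{295137931125}{466}$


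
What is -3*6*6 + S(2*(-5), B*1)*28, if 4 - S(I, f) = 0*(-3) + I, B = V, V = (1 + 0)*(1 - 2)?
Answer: 284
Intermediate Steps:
V = -1 (V = 1*(-1) = -1)
B = -1
S(I, f) = 4 - I (S(I, f) = 4 - (0*(-3) + I) = 4 - (0 + I) = 4 - I)
-3*6*6 + S(2*(-5), B*1)*28 = -3*6*6 + (4 - 2*(-5))*28 = -18*6 + (4 - 1*(-10))*28 = -108 + (4 + 10)*28 = -108 + 14*28 = -108 + 392 = 284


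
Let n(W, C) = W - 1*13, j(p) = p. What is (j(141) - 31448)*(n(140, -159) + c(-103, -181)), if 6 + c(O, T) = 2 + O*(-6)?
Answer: -23198487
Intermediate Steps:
c(O, T) = -4 - 6*O (c(O, T) = -6 + (2 + O*(-6)) = -6 + (2 - 6*O) = -4 - 6*O)
n(W, C) = -13 + W (n(W, C) = W - 13 = -13 + W)
(j(141) - 31448)*(n(140, -159) + c(-103, -181)) = (141 - 31448)*((-13 + 140) + (-4 - 6*(-103))) = -31307*(127 + (-4 + 618)) = -31307*(127 + 614) = -31307*741 = -23198487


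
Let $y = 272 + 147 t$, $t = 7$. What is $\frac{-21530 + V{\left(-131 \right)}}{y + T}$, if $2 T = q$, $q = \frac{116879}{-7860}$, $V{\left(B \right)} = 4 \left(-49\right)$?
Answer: $- \frac{341532720}{20334841} \approx -16.795$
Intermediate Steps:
$V{\left(B \right)} = -196$
$q = - \frac{116879}{7860}$ ($q = 116879 \left(- \frac{1}{7860}\right) = - \frac{116879}{7860} \approx -14.87$)
$T = - \frac{116879}{15720}$ ($T = \frac{1}{2} \left(- \frac{116879}{7860}\right) = - \frac{116879}{15720} \approx -7.4351$)
$y = 1301$ ($y = 272 + 147 \cdot 7 = 272 + 1029 = 1301$)
$\frac{-21530 + V{\left(-131 \right)}}{y + T} = \frac{-21530 - 196}{1301 - \frac{116879}{15720}} = - \frac{21726}{\frac{20334841}{15720}} = \left(-21726\right) \frac{15720}{20334841} = - \frac{341532720}{20334841}$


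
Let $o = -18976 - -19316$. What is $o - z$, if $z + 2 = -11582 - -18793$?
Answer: $-6869$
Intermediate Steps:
$o = 340$ ($o = -18976 + 19316 = 340$)
$z = 7209$ ($z = -2 - -7211 = -2 + \left(-11582 + 18793\right) = -2 + 7211 = 7209$)
$o - z = 340 - 7209 = -6869$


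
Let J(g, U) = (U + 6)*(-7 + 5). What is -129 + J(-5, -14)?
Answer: -113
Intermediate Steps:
J(g, U) = -12 - 2*U (J(g, U) = (6 + U)*(-2) = -12 - 2*U)
-129 + J(-5, -14) = -129 + (-12 - 2*(-14)) = -129 + (-12 + 28) = -129 + 16 = -113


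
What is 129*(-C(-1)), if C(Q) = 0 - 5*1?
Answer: 645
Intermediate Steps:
C(Q) = -5 (C(Q) = 0 - 5 = -5)
129*(-C(-1)) = 129*(-1*(-5)) = 129*5 = 645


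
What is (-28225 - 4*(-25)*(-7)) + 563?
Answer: -28362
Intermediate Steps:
(-28225 - 4*(-25)*(-7)) + 563 = (-28225 + 100*(-7)) + 563 = (-28225 - 700) + 563 = -28925 + 563 = -28362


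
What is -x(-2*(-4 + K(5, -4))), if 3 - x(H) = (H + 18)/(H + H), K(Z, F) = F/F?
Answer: -1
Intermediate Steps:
K(Z, F) = 1
x(H) = 3 - (18 + H)/(2*H) (x(H) = 3 - (H + 18)/(H + H) = 3 - (18 + H)/(2*H))
-x(-2*(-4 + K(5, -4))) = -(5/2 - 9*(-1/(2*(-4 + 1)))) = -(5/2 - 9/((-2*(-3)))) = -(5/2 - 9/6) = -(5/2 - 9*1/6) = -(5/2 - 3/2) = -1*1 = -1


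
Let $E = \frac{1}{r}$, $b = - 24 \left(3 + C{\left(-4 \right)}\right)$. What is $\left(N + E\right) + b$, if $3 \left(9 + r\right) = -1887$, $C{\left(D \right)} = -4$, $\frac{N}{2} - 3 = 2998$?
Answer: $\frac{3844587}{638} \approx 6026.0$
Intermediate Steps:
$N = 6002$ ($N = 6 + 2 \cdot 2998 = 6 + 5996 = 6002$)
$r = -638$ ($r = -9 + \frac{1}{3} \left(-1887\right) = -9 - 629 = -638$)
$b = 24$ ($b = - 24 \left(3 - 4\right) = \left(-24\right) \left(-1\right) = 24$)
$E = - \frac{1}{638}$ ($E = \frac{1}{-638} = - \frac{1}{638} \approx -0.0015674$)
$\left(N + E\right) + b = \left(6002 - \frac{1}{638}\right) + 24 = \frac{3829275}{638} + 24 = \frac{3844587}{638}$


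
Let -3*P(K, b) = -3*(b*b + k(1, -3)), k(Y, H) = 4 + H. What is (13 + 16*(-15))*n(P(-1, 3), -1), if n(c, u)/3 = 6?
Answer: -4086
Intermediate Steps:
P(K, b) = 1 + b² (P(K, b) = -(-1)*(b*b + (4 - 3)) = -(-1)*(b² + 1) = -(-1)*(1 + b²) = -(-3 - 3*b²)/3 = 1 + b²)
n(c, u) = 18 (n(c, u) = 3*6 = 18)
(13 + 16*(-15))*n(P(-1, 3), -1) = (13 + 16*(-15))*18 = (13 - 240)*18 = -227*18 = -4086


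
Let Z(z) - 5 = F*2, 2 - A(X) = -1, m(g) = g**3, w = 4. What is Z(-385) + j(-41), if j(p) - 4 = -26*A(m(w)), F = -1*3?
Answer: -75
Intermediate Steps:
F = -3
A(X) = 3 (A(X) = 2 - 1*(-1) = 2 + 1 = 3)
Z(z) = -1 (Z(z) = 5 - 3*2 = 5 - 6 = -1)
j(p) = -74 (j(p) = 4 - 26*3 = 4 - 78 = -74)
Z(-385) + j(-41) = -1 - 74 = -75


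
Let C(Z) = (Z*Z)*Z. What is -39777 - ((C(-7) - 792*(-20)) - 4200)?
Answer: -51074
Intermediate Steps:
C(Z) = Z**3 (C(Z) = Z**2*Z = Z**3)
-39777 - ((C(-7) - 792*(-20)) - 4200) = -39777 - (((-7)**3 - 792*(-20)) - 4200) = -39777 - ((-343 + 15840) - 4200) = -39777 - (15497 - 4200) = -39777 - 1*11297 = -39777 - 11297 = -51074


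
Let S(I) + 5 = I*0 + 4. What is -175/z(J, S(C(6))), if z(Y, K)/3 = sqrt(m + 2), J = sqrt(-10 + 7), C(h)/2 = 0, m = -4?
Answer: 175*I*sqrt(2)/6 ≈ 41.248*I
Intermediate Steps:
C(h) = 0 (C(h) = 2*0 = 0)
S(I) = -1 (S(I) = -5 + (I*0 + 4) = -5 + (0 + 4) = -5 + 4 = -1)
J = I*sqrt(3) (J = sqrt(-3) = I*sqrt(3) ≈ 1.732*I)
z(Y, K) = 3*I*sqrt(2) (z(Y, K) = 3*sqrt(-4 + 2) = 3*sqrt(-2) = 3*(I*sqrt(2)) = 3*I*sqrt(2))
-175/z(J, S(C(6))) = -175*(-I*sqrt(2)/6) = -(-175)*I*sqrt(2)/6 = 175*I*sqrt(2)/6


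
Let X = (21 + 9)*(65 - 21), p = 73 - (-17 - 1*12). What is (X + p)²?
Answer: 2022084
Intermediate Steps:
p = 102 (p = 73 - (-17 - 12) = 73 - 1*(-29) = 73 + 29 = 102)
X = 1320 (X = 30*44 = 1320)
(X + p)² = (1320 + 102)² = 1422² = 2022084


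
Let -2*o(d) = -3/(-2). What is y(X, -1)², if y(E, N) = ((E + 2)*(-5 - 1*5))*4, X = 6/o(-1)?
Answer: 57600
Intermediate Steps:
o(d) = -¾ (o(d) = -(-3)/(2*(-2)) = -(-3)*(-1)/(2*2) = -½*3/2 = -¾)
X = -8 (X = 6/(-¾) = 6*(-4/3) = -8)
y(E, N) = -80 - 40*E (y(E, N) = ((2 + E)*(-5 - 5))*4 = ((2 + E)*(-10))*4 = (-20 - 10*E)*4 = -80 - 40*E)
y(X, -1)² = (-80 - 40*(-8))² = (-80 + 320)² = 240² = 57600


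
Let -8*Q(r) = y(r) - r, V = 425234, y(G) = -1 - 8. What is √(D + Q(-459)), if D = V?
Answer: √1700711/2 ≈ 652.06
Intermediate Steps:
y(G) = -9
Q(r) = 9/8 + r/8 (Q(r) = -(-9 - r)/8 = 9/8 + r/8)
D = 425234
√(D + Q(-459)) = √(425234 + (9/8 + (⅛)*(-459))) = √(425234 + (9/8 - 459/8)) = √(425234 - 225/4) = √(1700711/4) = √1700711/2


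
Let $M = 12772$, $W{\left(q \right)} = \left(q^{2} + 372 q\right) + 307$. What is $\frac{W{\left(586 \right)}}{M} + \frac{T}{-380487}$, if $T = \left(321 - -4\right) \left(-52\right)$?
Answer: $\frac{213933492265}{4859579964} \approx 44.023$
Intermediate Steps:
$W{\left(q \right)} = 307 + q^{2} + 372 q$
$T = -16900$ ($T = \left(321 + \left(-101 + 105\right)\right) \left(-52\right) = \left(321 + 4\right) \left(-52\right) = 325 \left(-52\right) = -16900$)
$\frac{W{\left(586 \right)}}{M} + \frac{T}{-380487} = \frac{307 + 586^{2} + 372 \cdot 586}{12772} - \frac{16900}{-380487} = \left(307 + 343396 + 217992\right) \frac{1}{12772} - - \frac{16900}{380487} = 561695 \cdot \frac{1}{12772} + \frac{16900}{380487} = \frac{561695}{12772} + \frac{16900}{380487} = \frac{213933492265}{4859579964}$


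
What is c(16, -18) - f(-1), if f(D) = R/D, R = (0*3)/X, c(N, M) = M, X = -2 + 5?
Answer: -18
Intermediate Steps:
X = 3
R = 0 (R = (0*3)/3 = 0*(⅓) = 0)
f(D) = 0 (f(D) = 0/D = 0)
c(16, -18) - f(-1) = -18 - 1*0 = -18 + 0 = -18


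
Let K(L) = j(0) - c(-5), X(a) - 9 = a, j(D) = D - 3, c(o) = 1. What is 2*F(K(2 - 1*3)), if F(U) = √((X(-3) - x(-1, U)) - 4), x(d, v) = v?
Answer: 2*√6 ≈ 4.8990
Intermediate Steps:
j(D) = -3 + D
X(a) = 9 + a
K(L) = -4 (K(L) = (-3 + 0) - 1*1 = -3 - 1 = -4)
F(U) = √(2 - U) (F(U) = √(((9 - 3) - U) - 4) = √((6 - U) - 4) = √(2 - U))
2*F(K(2 - 1*3)) = 2*√(2 - 1*(-4)) = 2*√(2 + 4) = 2*√6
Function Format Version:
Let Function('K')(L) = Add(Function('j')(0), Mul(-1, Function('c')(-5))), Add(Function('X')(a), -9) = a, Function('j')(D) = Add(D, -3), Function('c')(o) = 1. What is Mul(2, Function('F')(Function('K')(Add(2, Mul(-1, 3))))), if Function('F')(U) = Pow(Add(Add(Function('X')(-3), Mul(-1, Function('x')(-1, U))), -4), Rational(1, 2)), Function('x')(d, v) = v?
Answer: Mul(2, Pow(6, Rational(1, 2))) ≈ 4.8990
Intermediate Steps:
Function('j')(D) = Add(-3, D)
Function('X')(a) = Add(9, a)
Function('K')(L) = -4 (Function('K')(L) = Add(Add(-3, 0), Mul(-1, 1)) = Add(-3, -1) = -4)
Function('F')(U) = Pow(Add(2, Mul(-1, U)), Rational(1, 2)) (Function('F')(U) = Pow(Add(Add(Add(9, -3), Mul(-1, U)), -4), Rational(1, 2)) = Pow(Add(Add(6, Mul(-1, U)), -4), Rational(1, 2)) = Pow(Add(2, Mul(-1, U)), Rational(1, 2)))
Mul(2, Function('F')(Function('K')(Add(2, Mul(-1, 3))))) = Mul(2, Pow(Add(2, Mul(-1, -4)), Rational(1, 2))) = Mul(2, Pow(Add(2, 4), Rational(1, 2))) = Mul(2, Pow(6, Rational(1, 2)))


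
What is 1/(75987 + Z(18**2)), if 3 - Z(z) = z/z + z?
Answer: 1/75665 ≈ 1.3216e-5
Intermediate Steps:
Z(z) = 2 - z (Z(z) = 3 - (z/z + z) = 3 - (1 + z) = 3 + (-1 - z) = 2 - z)
1/(75987 + Z(18**2)) = 1/(75987 + (2 - 1*18**2)) = 1/(75987 + (2 - 1*324)) = 1/(75987 + (2 - 324)) = 1/(75987 - 322) = 1/75665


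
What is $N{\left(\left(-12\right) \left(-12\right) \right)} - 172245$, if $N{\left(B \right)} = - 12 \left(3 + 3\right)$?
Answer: $-172317$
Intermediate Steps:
$N{\left(B \right)} = -72$ ($N{\left(B \right)} = \left(-12\right) 6 = -72$)
$N{\left(\left(-12\right) \left(-12\right) \right)} - 172245 = -72 - 172245 = -172317$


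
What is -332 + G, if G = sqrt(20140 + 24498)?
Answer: -332 + sqrt(44638) ≈ -120.72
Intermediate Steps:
G = sqrt(44638) ≈ 211.28
-332 + G = -332 + sqrt(44638)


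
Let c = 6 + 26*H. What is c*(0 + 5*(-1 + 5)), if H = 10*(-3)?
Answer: -15480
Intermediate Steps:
H = -30
c = -774 (c = 6 + 26*(-30) = 6 - 780 = -774)
c*(0 + 5*(-1 + 5)) = -774*(0 + 5*(-1 + 5)) = -774*(0 + 5*4) = -774*(0 + 20) = -774*20 = -15480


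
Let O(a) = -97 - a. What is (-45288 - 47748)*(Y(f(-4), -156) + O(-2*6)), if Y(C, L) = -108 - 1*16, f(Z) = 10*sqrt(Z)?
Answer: 19444524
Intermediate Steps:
Y(C, L) = -124 (Y(C, L) = -108 - 16 = -124)
(-45288 - 47748)*(Y(f(-4), -156) + O(-2*6)) = (-45288 - 47748)*(-124 + (-97 - (-2)*6)) = -93036*(-124 + (-97 - 1*(-12))) = -93036*(-124 + (-97 + 12)) = -93036*(-124 - 85) = -93036*(-209) = 19444524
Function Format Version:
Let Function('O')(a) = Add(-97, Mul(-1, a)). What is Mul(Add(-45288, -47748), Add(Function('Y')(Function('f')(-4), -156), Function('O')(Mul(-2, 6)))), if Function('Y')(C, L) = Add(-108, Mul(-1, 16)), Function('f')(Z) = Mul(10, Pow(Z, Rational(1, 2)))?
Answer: 19444524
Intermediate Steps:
Function('Y')(C, L) = -124 (Function('Y')(C, L) = Add(-108, -16) = -124)
Mul(Add(-45288, -47748), Add(Function('Y')(Function('f')(-4), -156), Function('O')(Mul(-2, 6)))) = Mul(Add(-45288, -47748), Add(-124, Add(-97, Mul(-1, Mul(-2, 6))))) = Mul(-93036, Add(-124, Add(-97, Mul(-1, -12)))) = Mul(-93036, Add(-124, Add(-97, 12))) = Mul(-93036, Add(-124, -85)) = Mul(-93036, -209) = 19444524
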